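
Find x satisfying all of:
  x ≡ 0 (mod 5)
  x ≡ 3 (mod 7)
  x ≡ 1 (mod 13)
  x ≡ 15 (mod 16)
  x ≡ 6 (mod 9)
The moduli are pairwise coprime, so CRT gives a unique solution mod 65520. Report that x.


Product of moduli M = 5 · 7 · 13 · 16 · 9 = 65520.
Merge one congruence at a time:
  Start: x ≡ 0 (mod 5).
  Combine with x ≡ 3 (mod 7); new modulus lcm = 35.
    Write x = 0 + 5·t and substitute into x ≡ 3 (mod 7): 5·t ≡ 3 − 0 = 3 (mod 7).
    The inverse of 5 mod 7 is 3 (since 5·3 = 15 = 2·7 + 1), so t ≡ 3·3 = 9 ≡ 2 (mod 7).
    Then x = 0 + 5·2 = 10, valid modulo lcm(5, 7) = 35: x ≡ 10 (mod 35).
  Combine with x ≡ 1 (mod 13); new modulus lcm = 455.
    Write x = 10 + 35·t and substitute into x ≡ 1 (mod 13): 35·t ≡ 1 − 10 = -9 (mod 13).
    Reduce coefficients mod 13: 9·t ≡ 4 (mod 13).
    The inverse of 9 mod 13 is 3 (since 9·3 = 27 = 2·13 + 1), so t ≡ 3·4 = 12 ≡ 12 (mod 13).
    Then x = 10 + 35·12 = 430, valid modulo lcm(35, 13) = 455: x ≡ 430 (mod 455).
  Combine with x ≡ 15 (mod 16); new modulus lcm = 7280.
    Write x = 430 + 455·t and substitute into x ≡ 15 (mod 16): 455·t ≡ 15 − 430 = -415 (mod 16).
    Reduce coefficients mod 16: 7·t ≡ 1 (mod 16).
    The inverse of 7 mod 16 is 7 (since 7·7 = 49 = 3·16 + 1), so t ≡ 7·1 = 7 ≡ 7 (mod 16).
    Then x = 430 + 455·7 = 3615, valid modulo lcm(455, 16) = 7280: x ≡ 3615 (mod 7280).
  Combine with x ≡ 6 (mod 9); new modulus lcm = 65520.
    Write x = 3615 + 7280·t and substitute into x ≡ 6 (mod 9): 7280·t ≡ 6 − 3615 = -3609 (mod 9).
    Reduce coefficients mod 9: 8·t ≡ 0 (mod 9).
    The inverse of 8 mod 9 is 8 (since 8·8 = 64 = 7·9 + 1), so t ≡ 8·0 = 0 ≡ 0 (mod 9).
    Then x = 3615 + 7280·0 = 3615, valid modulo lcm(7280, 9) = 65520: x ≡ 3615 (mod 65520).
Verify against each original: 3615 mod 5 = 0, 3615 mod 7 = 3, 3615 mod 13 = 1, 3615 mod 16 = 15, 3615 mod 9 = 6.

x ≡ 3615 (mod 65520).


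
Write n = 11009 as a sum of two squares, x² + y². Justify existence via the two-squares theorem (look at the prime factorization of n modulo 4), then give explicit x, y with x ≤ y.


Step 1: Factor n = 11009 = 101 · 109.
Step 2: Check the mod-4 condition on each prime factor: 101 ≡ 1 (mod 4), exponent 1; 109 ≡ 1 (mod 4), exponent 1.
All primes ≡ 3 (mod 4) appear to even exponent (or don't appear), so by the two-squares theorem n IS expressible as a sum of two squares.
Step 3: Build a representation. Here n = 101 · 109 is a product of primes ≡ 1 (mod 4). Each prime p ≡ 1 (mod 4) is itself a sum of two squares; find a² by testing p − a² for a perfect square:
  101: 101 − 1² = 100 = 10² ⇒ 101 = 1² + 10².
  109: 109 − 1² = 108, 109 − 2² = 105, 109 − 3² = 100 = 10² ⇒ 109 = 3² + 10².
  Combine using the Brahmagupta–Fibonacci identity (a² + b²)(c² + d²) = (ac − bd)² + (ad + bc)² = (ac + bd)² + (ad − bc)²:
  101 · 109 = 11009: from (1² + 10²)(3² + 10²), take (1·3 − 10·10, 1·10 + 10·3) = (3 − 100, 10 + 30) = (-97, 40); dropping signs (only squares matter) gives (97, 40); check 97² + 40² = 9409 + 1600 = 11009 ✓.
Step 4: Order so x ≤ y and verify: 40² + 97² = 1600 + 9409 = 11009 = n. ✓

n = 11009 = 40² + 97² (one valid representation with x ≤ y).


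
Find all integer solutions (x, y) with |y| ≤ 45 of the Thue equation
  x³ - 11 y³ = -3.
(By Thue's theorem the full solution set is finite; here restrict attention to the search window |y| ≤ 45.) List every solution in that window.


The equation is x³ - 11y³ = -3. For fixed y, x³ = 11·y³ − 3, so a solution requires the RHS to be a perfect cube.
Strategy: iterate y from -45 to 45, compute RHS = 11·y³ − 3, and check whether it is a (positive or negative) perfect cube.
Check small values of y:
  y = 0: RHS = -3 is not a perfect cube.
  y = 1: RHS = 8 = (2)³ ⇒ x = 2 works.
  y = -1: RHS = -14 is not a perfect cube.
  y = 2: RHS = 85 is not a perfect cube.
  y = -2: RHS = -91 is not a perfect cube.
  y = 3: RHS = 294 is not a perfect cube.
  y = -3: RHS = -300 is not a perfect cube.
Continuing the search up to |y| = 45 finds no further solutions beyond those listed.
Collected solutions: (2, 1).

Solutions (with |y| ≤ 45): (2, 1).


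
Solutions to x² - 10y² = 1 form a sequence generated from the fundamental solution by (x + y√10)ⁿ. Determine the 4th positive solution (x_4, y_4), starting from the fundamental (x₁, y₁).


Step 1: Find the fundamental solution (x₁, y₁) of x² - 10y² = 1.
  Expand √10 as a continued fraction. a₀ = ⌊√10⌋ = 3; iterate m_{k+1} = d_k·a_k − m_k, d_{k+1} = (10 − m_{k+1}²)/d_k, a_{k+1} = ⌊(a₀ + m_{k+1})/d_{k+1}⌋ (starting m₀ = 0, d₀ = 1), with convergents p_k = a_k·p_{k-1} + p_{k-2}, q_k = a_k·q_{k-1} + q_{k-2} (p₋₁ = 1, q₋₁ = 0):
  k = 0: a₀ = 3; p₀/q₀ = 3/1; p₀² − 10·q₀² = 9 − 10 = -1.
  k = 1: m = 3, d = 1, a = ⌊(3 + 3)/1⌋ = 6; p/q = (6·3 + 1)/(6·1 + 0) = 19/6; p² − 10·q² = 361 − 360 = 1.
  The first convergent with p² − 10·q² = 1 gives the fundamental solution (x₁, y₁) = (19, 6).
Step 2: Apply the recurrence (x_{n+1}, y_{n+1}) = (x₁x_n + 10y₁y_n, x₁y_n + y₁x_n) repeatedly.
  From (x_1, y_1) = (19, 6): x_2 = 19·19 + 10·6·6 = 721; y_2 = 19·6 + 6·19 = 228.
  From (x_2, y_2) = (721, 228): x_3 = 19·721 + 10·6·228 = 27379; y_3 = 19·228 + 6·721 = 8658.
  From (x_3, y_3) = (27379, 8658): x_4 = 19·27379 + 10·6·8658 = 1039681; y_4 = 19·8658 + 6·27379 = 328776.
Step 3: Verify x_4² - 10·y_4² = 1080936581761 - 1080936581760 = 1 (should be 1). ✓

(x_1, y_1) = (19, 6); (x_4, y_4) = (1039681, 328776).


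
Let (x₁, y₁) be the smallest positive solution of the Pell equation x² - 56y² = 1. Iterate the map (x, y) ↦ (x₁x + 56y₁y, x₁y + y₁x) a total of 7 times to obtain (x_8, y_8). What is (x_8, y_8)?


Step 1: Find the fundamental solution (x₁, y₁) of x² - 56y² = 1.
  Expand √56 as a continued fraction. a₀ = ⌊√56⌋ = 7; iterate m_{k+1} = d_k·a_k − m_k, d_{k+1} = (56 − m_{k+1}²)/d_k, a_{k+1} = ⌊(a₀ + m_{k+1})/d_{k+1}⌋ (starting m₀ = 0, d₀ = 1), with convergents p_k = a_k·p_{k-1} + p_{k-2}, q_k = a_k·q_{k-1} + q_{k-2} (p₋₁ = 1, q₋₁ = 0):
  k = 0: a₀ = 7; p₀/q₀ = 7/1; p₀² − 56·q₀² = 49 − 56 = -7.
  k = 1: m = 7, d = 7, a = ⌊(7 + 7)/7⌋ = 2; p/q = (2·7 + 1)/(2·1 + 0) = 15/2; p² − 56·q² = 225 − 224 = 1.
  The first convergent with p² − 56·q² = 1 gives the fundamental solution (x₁, y₁) = (15, 2).
Step 2: Apply the recurrence (x_{n+1}, y_{n+1}) = (x₁x_n + 56y₁y_n, x₁y_n + y₁x_n) repeatedly.
  From (x_1, y_1) = (15, 2): x_2 = 15·15 + 56·2·2 = 449; y_2 = 15·2 + 2·15 = 60.
  From (x_2, y_2) = (449, 60): x_3 = 15·449 + 56·2·60 = 13455; y_3 = 15·60 + 2·449 = 1798.
  From (x_3, y_3) = (13455, 1798): x_4 = 15·13455 + 56·2·1798 = 403201; y_4 = 15·1798 + 2·13455 = 53880.
  From (x_4, y_4) = (403201, 53880): x_5 = 15·403201 + 56·2·53880 = 12082575; y_5 = 15·53880 + 2·403201 = 1614602.
  From (x_5, y_5) = (12082575, 1614602): x_6 = 15·12082575 + 56·2·1614602 = 362074049; y_6 = 15·1614602 + 2·12082575 = 48384180.
  From (x_6, y_6) = (362074049, 48384180): x_7 = 15·362074049 + 56·2·48384180 = 10850138895; y_7 = 15·48384180 + 2·362074049 = 1449910798.
  From (x_7, y_7) = (10850138895, 1449910798): x_8 = 15·10850138895 + 56·2·1449910798 = 325142092801; y_8 = 15·1449910798 + 2·10850138895 = 43448939760.
Step 3: Verify x_8² - 56·y_8² = 105717380511014096025601 - 105717380511014096025600 = 1 (should be 1). ✓

(x_1, y_1) = (15, 2); (x_8, y_8) = (325142092801, 43448939760).


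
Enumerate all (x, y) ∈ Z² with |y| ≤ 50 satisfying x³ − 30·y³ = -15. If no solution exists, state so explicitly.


The equation is x³ - 30y³ = -15. For fixed y, x³ = 30·y³ − 15, so a solution requires the RHS to be a perfect cube.
Strategy: iterate y from -50 to 50, compute RHS = 30·y³ − 15, and check whether it is a (positive or negative) perfect cube.
Check small values of y:
  y = 0: RHS = -15 is not a perfect cube.
  y = 1: RHS = 15 is not a perfect cube.
  y = -1: RHS = -45 is not a perfect cube.
  y = 2: RHS = 225 is not a perfect cube.
  y = -2: RHS = -255 is not a perfect cube.
  y = 3: RHS = 795 is not a perfect cube.
  y = -3: RHS = -825 is not a perfect cube.
Continuing the search up to |y| = 50 finds no solutions either.
No (x, y) in the scanned range satisfies the equation.

No integer solutions with |y| ≤ 50.


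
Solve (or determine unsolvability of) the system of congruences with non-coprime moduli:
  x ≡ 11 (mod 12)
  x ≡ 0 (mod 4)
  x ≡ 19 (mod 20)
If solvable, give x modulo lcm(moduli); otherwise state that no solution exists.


Moduli 12, 4, 20 are not pairwise coprime, so CRT works modulo lcm(m_i) when all pairwise compatibility conditions hold.
Pairwise compatibility: gcd(m_i, m_j) must divide a_i - a_j for every pair.
Merge one congruence at a time:
  Start: x ≡ 11 (mod 12).
  Combine with x ≡ 0 (mod 4): gcd(12, 4) = 4, and 0 - 11 = -11 is NOT divisible by 4.
    ⇒ system is inconsistent (no integer solution).

No solution (the system is inconsistent).


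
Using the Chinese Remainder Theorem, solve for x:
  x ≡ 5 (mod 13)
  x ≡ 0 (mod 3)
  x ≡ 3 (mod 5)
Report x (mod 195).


Moduli 13, 3, 5 are pairwise coprime; by CRT there is a unique solution modulo M = 13 · 3 · 5 = 195.
Solve pairwise, accumulating the modulus:
  Start with x ≡ 5 (mod 13).
  Combine with x ≡ 0 (mod 3): since gcd(13, 3) = 1, we get a unique residue mod 39.
    Write x = 5 + 13·t and substitute into x ≡ 0 (mod 3): 13·t ≡ 0 − 5 = -5 (mod 3).
    Reduce coefficients mod 3: 1·t ≡ 1 (mod 3).
    So t ≡ 1 (mod 3).
    Then x = 5 + 13·1 = 18, valid modulo lcm(13, 3) = 39: x ≡ 18 (mod 39).
  Combine with x ≡ 3 (mod 5): since gcd(39, 5) = 1, we get a unique residue mod 195.
    Write x = 18 + 39·t and substitute into x ≡ 3 (mod 5): 39·t ≡ 3 − 18 = -15 (mod 5).
    Reduce coefficients mod 5: 4·t ≡ 0 (mod 5).
    The inverse of 4 mod 5 is 4 (since 4·4 = 16 = 3·5 + 1), so t ≡ 4·0 = 0 ≡ 0 (mod 5).
    Then x = 18 + 39·0 = 18, valid modulo lcm(39, 5) = 195: x ≡ 18 (mod 195).
Verify: 18 mod 13 = 5 ✓, 18 mod 3 = 0 ✓, 18 mod 5 = 3 ✓.

x ≡ 18 (mod 195).


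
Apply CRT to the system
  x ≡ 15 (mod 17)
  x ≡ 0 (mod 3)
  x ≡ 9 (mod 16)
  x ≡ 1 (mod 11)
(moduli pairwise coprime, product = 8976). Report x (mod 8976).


Product of moduli M = 17 · 3 · 16 · 11 = 8976.
Merge one congruence at a time:
  Start: x ≡ 15 (mod 17).
  Combine with x ≡ 0 (mod 3); new modulus lcm = 51.
    Write x = 15 + 17·t and substitute into x ≡ 0 (mod 3): 17·t ≡ 0 − 15 = -15 (mod 3).
    Reduce coefficients mod 3: 2·t ≡ 0 (mod 3).
    The inverse of 2 mod 3 is 2 (since 2·2 = 4 = 1·3 + 1), so t ≡ 2·0 = 0 ≡ 0 (mod 3).
    Then x = 15 + 17·0 = 15, valid modulo lcm(17, 3) = 51: x ≡ 15 (mod 51).
  Combine with x ≡ 9 (mod 16); new modulus lcm = 816.
    Write x = 15 + 51·t and substitute into x ≡ 9 (mod 16): 51·t ≡ 9 − 15 = -6 (mod 16).
    Reduce coefficients mod 16: 3·t ≡ 10 (mod 16).
    The inverse of 3 mod 16 is 11 (since 3·11 = 33 = 2·16 + 1), so t ≡ 11·10 = 110 ≡ 14 (mod 16).
    Then x = 15 + 51·14 = 729, valid modulo lcm(51, 16) = 816: x ≡ 729 (mod 816).
  Combine with x ≡ 1 (mod 11); new modulus lcm = 8976.
    Write x = 729 + 816·t and substitute into x ≡ 1 (mod 11): 816·t ≡ 1 − 729 = -728 (mod 11).
    Reduce coefficients mod 11: 2·t ≡ 9 (mod 11).
    The inverse of 2 mod 11 is 6 (since 2·6 = 12 = 1·11 + 1), so t ≡ 6·9 = 54 ≡ 10 (mod 11).
    Then x = 729 + 816·10 = 8889, valid modulo lcm(816, 11) = 8976: x ≡ 8889 (mod 8976).
Verify against each original: 8889 mod 17 = 15, 8889 mod 3 = 0, 8889 mod 16 = 9, 8889 mod 11 = 1.

x ≡ 8889 (mod 8976).


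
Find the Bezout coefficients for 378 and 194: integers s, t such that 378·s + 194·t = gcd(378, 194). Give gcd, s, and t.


Euclidean algorithm on (378, 194) — divide until remainder is 0:
  378 = 1 · 194 + 184
  194 = 1 · 184 + 10
  184 = 18 · 10 + 4
  10 = 2 · 4 + 2
  4 = 2 · 2 + 0
gcd(378, 194) = 2.
Track Bezout coefficients alongside the remainders: start with r₀ = 378 = a·1 + b·0 (s = 1, t = 0) and r₁ = 194 = a·0 + b·1 (s = 0, t = 1); each new remainder r_{k+1} = r_{k-1} − q_k·r_k inherits s_{k+1} = s_{k-1} − q_k·s_k, t_{k+1} = t_{k-1} − q_k·t_k, so r_k = a·s_k + b·t_k at every step:
  q = 1: r = 184, s = 1 − 1·0 = 1, t = 0 − 1·1 = -1  (check: 378·1 + 194·(-1) = 184)
  q = 1: r = 10, s = 0 − 1·1 = -1, t = 1 − 1·(-1) = 2  (check: 378·(-1) + 194·2 = 10)
  q = 18: r = 4, s = 1 − 18·(-1) = 19, t = -1 − 18·2 = -37  (check: 378·19 + 194·(-37) = 4)
  q = 2: r = 2, s = -1 − 2·19 = -39, t = 2 − 2·(-37) = 76  (check: 378·(-39) + 194·76 = 2)
The row with r = 2 (the gcd) gives the Bezout coefficients s = -39, t = 76.
Result: 378 · (-39) + 194 · (76) = 2.

gcd(378, 194) = 2; s = -39, t = 76 (check: 378·(-39) + 194·76 = 2).


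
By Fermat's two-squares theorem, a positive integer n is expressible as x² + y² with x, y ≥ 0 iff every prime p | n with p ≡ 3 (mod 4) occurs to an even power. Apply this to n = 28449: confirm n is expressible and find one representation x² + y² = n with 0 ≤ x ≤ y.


Step 1: Factor n = 28449 = 3^2 · 29 · 109.
Step 2: Check the mod-4 condition on each prime factor: 3 ≡ 3 (mod 4), exponent 2 (must be even); 29 ≡ 1 (mod 4), exponent 1; 109 ≡ 1 (mod 4), exponent 1.
All primes ≡ 3 (mod 4) appear to even exponent (or don't appear), so by the two-squares theorem n IS expressible as a sum of two squares.
Step 3: Build a representation. Group n = k² · m with k = 3 and m = 29 · 109 = 3161 (a product of primes ≡ 1 (mod 4)); a representation of m scales to one of n via (k·x)² + (k·y)² = k²(x² + y²). Each prime p ≡ 1 (mod 4) is itself a sum of two squares; find a² by testing p − a² for a perfect square:
  29: 29 − 1² = 28, 29 − 2² = 25 = 5² ⇒ 29 = 2² + 5².
  109: 109 − 1² = 108, 109 − 2² = 105, 109 − 3² = 100 = 10² ⇒ 109 = 3² + 10².
  Combine using the Brahmagupta–Fibonacci identity (a² + b²)(c² + d²) = (ac − bd)² + (ad + bc)² = (ac + bd)² + (ad − bc)²:
  29 · 109 = 3161: from (2² + 5²)(3² + 10²), take (2·3 − 5·10, 2·10 + 5·3) = (6 − 50, 20 + 15) = (-44, 35); dropping signs (only squares matter) gives (44, 35); check 44² + 35² = 1936 + 1225 = 3161 ✓.
  Scale by k = 3: (3·44, 3·35) = (132, 105).
Step 4: Order so x ≤ y and verify: 105² + 132² = 11025 + 17424 = 28449 = n. ✓

n = 28449 = 105² + 132² (one valid representation with x ≤ y).


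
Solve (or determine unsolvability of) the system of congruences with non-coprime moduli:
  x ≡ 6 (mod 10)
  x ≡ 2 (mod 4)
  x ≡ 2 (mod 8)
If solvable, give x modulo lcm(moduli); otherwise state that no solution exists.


Moduli 10, 4, 8 are not pairwise coprime, so CRT works modulo lcm(m_i) when all pairwise compatibility conditions hold.
Pairwise compatibility: gcd(m_i, m_j) must divide a_i - a_j for every pair.
Merge one congruence at a time:
  Start: x ≡ 6 (mod 10).
  Combine with x ≡ 2 (mod 4): gcd(10, 4) = 2; 2 - 6 = -4, which IS divisible by 2, so compatible.
    Write x = 6 + 10·t and substitute into x ≡ 2 (mod 4): 10·t ≡ 2 − 6 = -4 (mod 4).
    Divide the congruence (and modulus) by g = 2: 5·t ≡ -2 (mod 2).
    Reduce coefficients mod 2: 1·t ≡ 0 (mod 2).
    So t ≡ 0 (mod 2).
    Then x = 6 + 10·0 = 6, valid modulo lcm(10, 4) = 20: x ≡ 6 (mod 20).
  Combine with x ≡ 2 (mod 8): gcd(20, 8) = 4; 2 - 6 = -4, which IS divisible by 4, so compatible.
    Write x = 6 + 20·t and substitute into x ≡ 2 (mod 8): 20·t ≡ 2 − 6 = -4 (mod 8).
    Divide the congruence (and modulus) by g = 4: 5·t ≡ -1 (mod 2).
    Reduce coefficients mod 2: 1·t ≡ 1 (mod 2).
    So t ≡ 1 (mod 2).
    Then x = 6 + 20·1 = 26, valid modulo lcm(20, 8) = 40: x ≡ 26 (mod 40).
Verify: 26 mod 10 = 6, 26 mod 4 = 2, 26 mod 8 = 2.

x ≡ 26 (mod 40).


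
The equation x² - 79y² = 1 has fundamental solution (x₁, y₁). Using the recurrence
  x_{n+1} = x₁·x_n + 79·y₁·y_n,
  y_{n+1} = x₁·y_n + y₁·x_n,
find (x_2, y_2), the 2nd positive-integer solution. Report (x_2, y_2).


Step 1: Find the fundamental solution (x₁, y₁) of x² - 79y² = 1.
  Expand √79 as a continued fraction. a₀ = ⌊√79⌋ = 8; iterate m_{k+1} = d_k·a_k − m_k, d_{k+1} = (79 − m_{k+1}²)/d_k, a_{k+1} = ⌊(a₀ + m_{k+1})/d_{k+1}⌋ (starting m₀ = 0, d₀ = 1), with convergents p_k = a_k·p_{k-1} + p_{k-2}, q_k = a_k·q_{k-1} + q_{k-2} (p₋₁ = 1, q₋₁ = 0):
  k = 0: a₀ = 8; p₀/q₀ = 8/1; p₀² − 79·q₀² = 64 − 79 = -15.
  k = 1: m = 8, d = 15, a = ⌊(8 + 8)/15⌋ = 1; p/q = (1·8 + 1)/(1·1 + 0) = 9/1; p² − 79·q² = 81 − 79 = 2.
  k = 2: m = 7, d = 2, a = ⌊(8 + 7)/2⌋ = 7; p/q = (7·9 + 8)/(7·1 + 1) = 71/8; p² − 79·q² = 5041 − 5056 = -15.
  k = 3: m = 7, d = 15, a = ⌊(8 + 7)/15⌋ = 1; p/q = (1·71 + 9)/(1·8 + 1) = 80/9; p² − 79·q² = 6400 − 6399 = 1.
  The first convergent with p² − 79·q² = 1 gives the fundamental solution (x₁, y₁) = (80, 9).
Step 2: Apply the recurrence (x_{n+1}, y_{n+1}) = (x₁x_n + 79y₁y_n, x₁y_n + y₁x_n) repeatedly.
  From (x_1, y_1) = (80, 9): x_2 = 80·80 + 79·9·9 = 12799; y_2 = 80·9 + 9·80 = 1440.
Step 3: Verify x_2² - 79·y_2² = 163814401 - 163814400 = 1 (should be 1). ✓

(x_1, y_1) = (80, 9); (x_2, y_2) = (12799, 1440).


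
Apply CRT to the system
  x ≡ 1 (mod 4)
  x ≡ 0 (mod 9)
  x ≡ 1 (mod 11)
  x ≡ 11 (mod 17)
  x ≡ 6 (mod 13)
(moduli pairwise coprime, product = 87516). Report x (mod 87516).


Product of moduli M = 4 · 9 · 11 · 17 · 13 = 87516.
Merge one congruence at a time:
  Start: x ≡ 1 (mod 4).
  Combine with x ≡ 0 (mod 9); new modulus lcm = 36.
    Write x = 1 + 4·t and substitute into x ≡ 0 (mod 9): 4·t ≡ 0 − 1 = -1 (mod 9).
    Reduce coefficients mod 9: 4·t ≡ 8 (mod 9).
    The inverse of 4 mod 9 is 7 (since 4·7 = 28 = 3·9 + 1), so t ≡ 7·8 = 56 ≡ 2 (mod 9).
    Then x = 1 + 4·2 = 9, valid modulo lcm(4, 9) = 36: x ≡ 9 (mod 36).
  Combine with x ≡ 1 (mod 11); new modulus lcm = 396.
    Write x = 9 + 36·t and substitute into x ≡ 1 (mod 11): 36·t ≡ 1 − 9 = -8 (mod 11).
    Reduce coefficients mod 11: 3·t ≡ 3 (mod 11).
    The inverse of 3 mod 11 is 4 (since 3·4 = 12 = 1·11 + 1), so t ≡ 4·3 = 12 ≡ 1 (mod 11).
    Then x = 9 + 36·1 = 45, valid modulo lcm(36, 11) = 396: x ≡ 45 (mod 396).
  Combine with x ≡ 11 (mod 17); new modulus lcm = 6732.
    Write x = 45 + 396·t and substitute into x ≡ 11 (mod 17): 396·t ≡ 11 − 45 = -34 (mod 17).
    Reduce coefficients mod 17: 5·t ≡ 0 (mod 17).
    The inverse of 5 mod 17 is 7 (since 5·7 = 35 = 2·17 + 1), so t ≡ 7·0 = 0 ≡ 0 (mod 17).
    Then x = 45 + 396·0 = 45, valid modulo lcm(396, 17) = 6732: x ≡ 45 (mod 6732).
  Combine with x ≡ 6 (mod 13); new modulus lcm = 87516.
    Write x = 45 + 6732·t and substitute into x ≡ 6 (mod 13): 6732·t ≡ 6 − 45 = -39 (mod 13).
    Reduce coefficients mod 13: 11·t ≡ 0 (mod 13).
    The inverse of 11 mod 13 is 6 (since 11·6 = 66 = 5·13 + 1), so t ≡ 6·0 = 0 ≡ 0 (mod 13).
    Then x = 45 + 6732·0 = 45, valid modulo lcm(6732, 13) = 87516: x ≡ 45 (mod 87516).
Verify against each original: 45 mod 4 = 1, 45 mod 9 = 0, 45 mod 11 = 1, 45 mod 17 = 11, 45 mod 13 = 6.

x ≡ 45 (mod 87516).


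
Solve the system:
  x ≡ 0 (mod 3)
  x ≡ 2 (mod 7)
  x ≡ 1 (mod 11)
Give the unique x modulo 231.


Moduli 3, 7, 11 are pairwise coprime; by CRT there is a unique solution modulo M = 3 · 7 · 11 = 231.
Solve pairwise, accumulating the modulus:
  Start with x ≡ 0 (mod 3).
  Combine with x ≡ 2 (mod 7): since gcd(3, 7) = 1, we get a unique residue mod 21.
    Write x = 0 + 3·t and substitute into x ≡ 2 (mod 7): 3·t ≡ 2 − 0 = 2 (mod 7).
    The inverse of 3 mod 7 is 5 (since 3·5 = 15 = 2·7 + 1), so t ≡ 5·2 = 10 ≡ 3 (mod 7).
    Then x = 0 + 3·3 = 9, valid modulo lcm(3, 7) = 21: x ≡ 9 (mod 21).
  Combine with x ≡ 1 (mod 11): since gcd(21, 11) = 1, we get a unique residue mod 231.
    Write x = 9 + 21·t and substitute into x ≡ 1 (mod 11): 21·t ≡ 1 − 9 = -8 (mod 11).
    Reduce coefficients mod 11: 10·t ≡ 3 (mod 11).
    The inverse of 10 mod 11 is 10 (since 10·10 = 100 = 9·11 + 1), so t ≡ 10·3 = 30 ≡ 8 (mod 11).
    Then x = 9 + 21·8 = 177, valid modulo lcm(21, 11) = 231: x ≡ 177 (mod 231).
Verify: 177 mod 3 = 0 ✓, 177 mod 7 = 2 ✓, 177 mod 11 = 1 ✓.

x ≡ 177 (mod 231).


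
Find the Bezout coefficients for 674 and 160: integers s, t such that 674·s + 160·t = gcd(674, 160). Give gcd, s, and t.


Euclidean algorithm on (674, 160) — divide until remainder is 0:
  674 = 4 · 160 + 34
  160 = 4 · 34 + 24
  34 = 1 · 24 + 10
  24 = 2 · 10 + 4
  10 = 2 · 4 + 2
  4 = 2 · 2 + 0
gcd(674, 160) = 2.
Track Bezout coefficients alongside the remainders: start with r₀ = 674 = a·1 + b·0 (s = 1, t = 0) and r₁ = 160 = a·0 + b·1 (s = 0, t = 1); each new remainder r_{k+1} = r_{k-1} − q_k·r_k inherits s_{k+1} = s_{k-1} − q_k·s_k, t_{k+1} = t_{k-1} − q_k·t_k, so r_k = a·s_k + b·t_k at every step:
  q = 4: r = 34, s = 1 − 4·0 = 1, t = 0 − 4·1 = -4  (check: 674·1 + 160·(-4) = 34)
  q = 4: r = 24, s = 0 − 4·1 = -4, t = 1 − 4·(-4) = 17  (check: 674·(-4) + 160·17 = 24)
  q = 1: r = 10, s = 1 − 1·(-4) = 5, t = -4 − 1·17 = -21  (check: 674·5 + 160·(-21) = 10)
  q = 2: r = 4, s = -4 − 2·5 = -14, t = 17 − 2·(-21) = 59  (check: 674·(-14) + 160·59 = 4)
  q = 2: r = 2, s = 5 − 2·(-14) = 33, t = -21 − 2·59 = -139  (check: 674·33 + 160·(-139) = 2)
The row with r = 2 (the gcd) gives the Bezout coefficients s = 33, t = -139.
Result: 674 · (33) + 160 · (-139) = 2.

gcd(674, 160) = 2; s = 33, t = -139 (check: 674·33 + 160·(-139) = 2).


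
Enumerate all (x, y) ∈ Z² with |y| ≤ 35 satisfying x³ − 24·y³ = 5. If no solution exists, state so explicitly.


The equation is x³ - 24y³ = 5. For fixed y, x³ = 24·y³ + 5, so a solution requires the RHS to be a perfect cube.
Strategy: iterate y from -35 to 35, compute RHS = 24·y³ + 5, and check whether it is a (positive or negative) perfect cube.
Check small values of y:
  y = 0: RHS = 5 is not a perfect cube.
  y = 1: RHS = 29 is not a perfect cube.
  y = -1: RHS = -19 is not a perfect cube.
  y = 2: RHS = 197 is not a perfect cube.
  y = -2: RHS = -187 is not a perfect cube.
  y = 3: RHS = 653 is not a perfect cube.
  y = -3: RHS = -643 is not a perfect cube.
Continuing the search up to |y| = 35 finds no solutions either.
No (x, y) in the scanned range satisfies the equation.

No integer solutions with |y| ≤ 35.


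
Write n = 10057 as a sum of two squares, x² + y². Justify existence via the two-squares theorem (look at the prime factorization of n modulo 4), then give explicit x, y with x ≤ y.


Step 1: Factor n = 10057 = 89 · 113.
Step 2: Check the mod-4 condition on each prime factor: 89 ≡ 1 (mod 4), exponent 1; 113 ≡ 1 (mod 4), exponent 1.
All primes ≡ 3 (mod 4) appear to even exponent (or don't appear), so by the two-squares theorem n IS expressible as a sum of two squares.
Step 3: Build a representation. Here n = 89 · 113 is a product of primes ≡ 1 (mod 4). Each prime p ≡ 1 (mod 4) is itself a sum of two squares; find a² by testing p − a² for a perfect square:
  89: 89 − 1² = 88, 89 − 2² = 85, 89 − 3² = 80, 89 − 4² = 73, 89 − 5² = 64 = 8² ⇒ 89 = 5² + 8².
  113: 113 − 1² = 112, 113 − 2² = 109, 113 − 3² = 104, 113 − 4² = 97, 113 − 5² = 88, 113 − 6² = 77, 113 − 7² = 64 = 8² ⇒ 113 = 7² + 8².
  Combine using the Brahmagupta–Fibonacci identity (a² + b²)(c² + d²) = (ac − bd)² + (ad + bc)² = (ac + bd)² + (ad − bc)²:
  89 · 113 = 10057: from (5² + 8²)(7² + 8²), take (5·7 − 8·8, 5·8 + 8·7) = (35 − 64, 40 + 56) = (-29, 96); dropping signs (only squares matter) gives (29, 96); check 29² + 96² = 841 + 9216 = 10057 ✓.
Step 4: Order so x ≤ y and verify: 29² + 96² = 841 + 9216 = 10057 = n. ✓

n = 10057 = 29² + 96² (one valid representation with x ≤ y).


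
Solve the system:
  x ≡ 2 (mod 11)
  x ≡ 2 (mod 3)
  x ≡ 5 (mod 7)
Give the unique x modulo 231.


Moduli 11, 3, 7 are pairwise coprime; by CRT there is a unique solution modulo M = 11 · 3 · 7 = 231.
Solve pairwise, accumulating the modulus:
  Start with x ≡ 2 (mod 11).
  Combine with x ≡ 2 (mod 3): since gcd(11, 3) = 1, we get a unique residue mod 33.
    Write x = 2 + 11·t and substitute into x ≡ 2 (mod 3): 11·t ≡ 2 − 2 = 0 (mod 3).
    Reduce coefficients mod 3: 2·t ≡ 0 (mod 3).
    The inverse of 2 mod 3 is 2 (since 2·2 = 4 = 1·3 + 1), so t ≡ 2·0 = 0 ≡ 0 (mod 3).
    Then x = 2 + 11·0 = 2, valid modulo lcm(11, 3) = 33: x ≡ 2 (mod 33).
  Combine with x ≡ 5 (mod 7): since gcd(33, 7) = 1, we get a unique residue mod 231.
    Write x = 2 + 33·t and substitute into x ≡ 5 (mod 7): 33·t ≡ 5 − 2 = 3 (mod 7).
    Reduce coefficients mod 7: 5·t ≡ 3 (mod 7).
    The inverse of 5 mod 7 is 3 (since 5·3 = 15 = 2·7 + 1), so t ≡ 3·3 = 9 ≡ 2 (mod 7).
    Then x = 2 + 33·2 = 68, valid modulo lcm(33, 7) = 231: x ≡ 68 (mod 231).
Verify: 68 mod 11 = 2 ✓, 68 mod 3 = 2 ✓, 68 mod 7 = 5 ✓.

x ≡ 68 (mod 231).


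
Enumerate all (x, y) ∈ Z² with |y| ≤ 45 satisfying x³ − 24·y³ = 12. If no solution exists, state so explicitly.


The equation is x³ - 24y³ = 12. For fixed y, x³ = 24·y³ + 12, so a solution requires the RHS to be a perfect cube.
Strategy: iterate y from -45 to 45, compute RHS = 24·y³ + 12, and check whether it is a (positive or negative) perfect cube.
Check small values of y:
  y = 0: RHS = 12 is not a perfect cube.
  y = 1: RHS = 36 is not a perfect cube.
  y = -1: RHS = -12 is not a perfect cube.
  y = 2: RHS = 204 is not a perfect cube.
  y = -2: RHS = -180 is not a perfect cube.
  y = 3: RHS = 660 is not a perfect cube.
  y = -3: RHS = -636 is not a perfect cube.
Continuing the search up to |y| = 45 finds no solutions either.
No (x, y) in the scanned range satisfies the equation.

No integer solutions with |y| ≤ 45.


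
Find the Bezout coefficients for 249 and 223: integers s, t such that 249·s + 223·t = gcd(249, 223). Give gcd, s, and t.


Euclidean algorithm on (249, 223) — divide until remainder is 0:
  249 = 1 · 223 + 26
  223 = 8 · 26 + 15
  26 = 1 · 15 + 11
  15 = 1 · 11 + 4
  11 = 2 · 4 + 3
  4 = 1 · 3 + 1
  3 = 3 · 1 + 0
gcd(249, 223) = 1.
Track Bezout coefficients alongside the remainders: start with r₀ = 249 = a·1 + b·0 (s = 1, t = 0) and r₁ = 223 = a·0 + b·1 (s = 0, t = 1); each new remainder r_{k+1} = r_{k-1} − q_k·r_k inherits s_{k+1} = s_{k-1} − q_k·s_k, t_{k+1} = t_{k-1} − q_k·t_k, so r_k = a·s_k + b·t_k at every step:
  q = 1: r = 26, s = 1 − 1·0 = 1, t = 0 − 1·1 = -1  (check: 249·1 + 223·(-1) = 26)
  q = 8: r = 15, s = 0 − 8·1 = -8, t = 1 − 8·(-1) = 9  (check: 249·(-8) + 223·9 = 15)
  q = 1: r = 11, s = 1 − 1·(-8) = 9, t = -1 − 1·9 = -10  (check: 249·9 + 223·(-10) = 11)
  q = 1: r = 4, s = -8 − 1·9 = -17, t = 9 − 1·(-10) = 19  (check: 249·(-17) + 223·19 = 4)
  q = 2: r = 3, s = 9 − 2·(-17) = 43, t = -10 − 2·19 = -48  (check: 249·43 + 223·(-48) = 3)
  q = 1: r = 1, s = -17 − 1·43 = -60, t = 19 − 1·(-48) = 67  (check: 249·(-60) + 223·67 = 1)
The row with r = 1 (the gcd) gives the Bezout coefficients s = -60, t = 67.
Result: 249 · (-60) + 223 · (67) = 1.

gcd(249, 223) = 1; s = -60, t = 67 (check: 249·(-60) + 223·67 = 1).


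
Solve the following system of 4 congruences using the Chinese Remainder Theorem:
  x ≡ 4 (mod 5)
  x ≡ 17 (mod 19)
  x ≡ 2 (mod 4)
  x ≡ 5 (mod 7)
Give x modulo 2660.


Product of moduli M = 5 · 19 · 4 · 7 = 2660.
Merge one congruence at a time:
  Start: x ≡ 4 (mod 5).
  Combine with x ≡ 17 (mod 19); new modulus lcm = 95.
    Write x = 4 + 5·t and substitute into x ≡ 17 (mod 19): 5·t ≡ 17 − 4 = 13 (mod 19).
    The inverse of 5 mod 19 is 4 (since 5·4 = 20 = 1·19 + 1), so t ≡ 4·13 = 52 ≡ 14 (mod 19).
    Then x = 4 + 5·14 = 74, valid modulo lcm(5, 19) = 95: x ≡ 74 (mod 95).
  Combine with x ≡ 2 (mod 4); new modulus lcm = 380.
    Write x = 74 + 95·t and substitute into x ≡ 2 (mod 4): 95·t ≡ 2 − 74 = -72 (mod 4).
    Reduce coefficients mod 4: 3·t ≡ 0 (mod 4).
    The inverse of 3 mod 4 is 3 (since 3·3 = 9 = 2·4 + 1), so t ≡ 3·0 = 0 ≡ 0 (mod 4).
    Then x = 74 + 95·0 = 74, valid modulo lcm(95, 4) = 380: x ≡ 74 (mod 380).
  Combine with x ≡ 5 (mod 7); new modulus lcm = 2660.
    Write x = 74 + 380·t and substitute into x ≡ 5 (mod 7): 380·t ≡ 5 − 74 = -69 (mod 7).
    Reduce coefficients mod 7: 2·t ≡ 1 (mod 7).
    The inverse of 2 mod 7 is 4 (since 2·4 = 8 = 1·7 + 1), so t ≡ 4·1 = 4 ≡ 4 (mod 7).
    Then x = 74 + 380·4 = 1594, valid modulo lcm(380, 7) = 2660: x ≡ 1594 (mod 2660).
Verify against each original: 1594 mod 5 = 4, 1594 mod 19 = 17, 1594 mod 4 = 2, 1594 mod 7 = 5.

x ≡ 1594 (mod 2660).


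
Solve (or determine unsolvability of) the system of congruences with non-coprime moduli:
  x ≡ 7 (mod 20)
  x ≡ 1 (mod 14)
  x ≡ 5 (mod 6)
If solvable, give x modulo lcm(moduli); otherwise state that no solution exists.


Moduli 20, 14, 6 are not pairwise coprime, so CRT works modulo lcm(m_i) when all pairwise compatibility conditions hold.
Pairwise compatibility: gcd(m_i, m_j) must divide a_i - a_j for every pair.
Merge one congruence at a time:
  Start: x ≡ 7 (mod 20).
  Combine with x ≡ 1 (mod 14): gcd(20, 14) = 2; 1 - 7 = -6, which IS divisible by 2, so compatible.
    Write x = 7 + 20·t and substitute into x ≡ 1 (mod 14): 20·t ≡ 1 − 7 = -6 (mod 14).
    Divide the congruence (and modulus) by g = 2: 10·t ≡ -3 (mod 7).
    Reduce coefficients mod 7: 3·t ≡ 4 (mod 7).
    The inverse of 3 mod 7 is 5 (since 3·5 = 15 = 2·7 + 1), so t ≡ 5·4 = 20 ≡ 6 (mod 7).
    Then x = 7 + 20·6 = 127, valid modulo lcm(20, 14) = 140: x ≡ 127 (mod 140).
  Combine with x ≡ 5 (mod 6): gcd(140, 6) = 2; 5 - 127 = -122, which IS divisible by 2, so compatible.
    Write x = 127 + 140·t and substitute into x ≡ 5 (mod 6): 140·t ≡ 5 − 127 = -122 (mod 6).
    Divide the congruence (and modulus) by g = 2: 70·t ≡ -61 (mod 3).
    Reduce coefficients mod 3: 1·t ≡ 2 (mod 3).
    So t ≡ 2 (mod 3).
    Then x = 127 + 140·2 = 407, valid modulo lcm(140, 6) = 420: x ≡ 407 (mod 420).
Verify: 407 mod 20 = 7, 407 mod 14 = 1, 407 mod 6 = 5.

x ≡ 407 (mod 420).


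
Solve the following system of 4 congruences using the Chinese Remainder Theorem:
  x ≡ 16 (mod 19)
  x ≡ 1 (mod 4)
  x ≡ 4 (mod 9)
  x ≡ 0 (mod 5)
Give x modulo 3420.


Product of moduli M = 19 · 4 · 9 · 5 = 3420.
Merge one congruence at a time:
  Start: x ≡ 16 (mod 19).
  Combine with x ≡ 1 (mod 4); new modulus lcm = 76.
    Write x = 16 + 19·t and substitute into x ≡ 1 (mod 4): 19·t ≡ 1 − 16 = -15 (mod 4).
    Reduce coefficients mod 4: 3·t ≡ 1 (mod 4).
    The inverse of 3 mod 4 is 3 (since 3·3 = 9 = 2·4 + 1), so t ≡ 3·1 = 3 ≡ 3 (mod 4).
    Then x = 16 + 19·3 = 73, valid modulo lcm(19, 4) = 76: x ≡ 73 (mod 76).
  Combine with x ≡ 4 (mod 9); new modulus lcm = 684.
    Write x = 73 + 76·t and substitute into x ≡ 4 (mod 9): 76·t ≡ 4 − 73 = -69 (mod 9).
    Reduce coefficients mod 9: 4·t ≡ 3 (mod 9).
    The inverse of 4 mod 9 is 7 (since 4·7 = 28 = 3·9 + 1), so t ≡ 7·3 = 21 ≡ 3 (mod 9).
    Then x = 73 + 76·3 = 301, valid modulo lcm(76, 9) = 684: x ≡ 301 (mod 684).
  Combine with x ≡ 0 (mod 5); new modulus lcm = 3420.
    Write x = 301 + 684·t and substitute into x ≡ 0 (mod 5): 684·t ≡ 0 − 301 = -301 (mod 5).
    Reduce coefficients mod 5: 4·t ≡ 4 (mod 5).
    The inverse of 4 mod 5 is 4 (since 4·4 = 16 = 3·5 + 1), so t ≡ 4·4 = 16 ≡ 1 (mod 5).
    Then x = 301 + 684·1 = 985, valid modulo lcm(684, 5) = 3420: x ≡ 985 (mod 3420).
Verify against each original: 985 mod 19 = 16, 985 mod 4 = 1, 985 mod 9 = 4, 985 mod 5 = 0.

x ≡ 985 (mod 3420).


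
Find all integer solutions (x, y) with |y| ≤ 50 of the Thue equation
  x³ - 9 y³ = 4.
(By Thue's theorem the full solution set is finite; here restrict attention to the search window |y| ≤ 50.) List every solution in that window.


The equation is x³ - 9y³ = 4. For fixed y, x³ = 9·y³ + 4, so a solution requires the RHS to be a perfect cube.
Strategy: iterate y from -50 to 50, compute RHS = 9·y³ + 4, and check whether it is a (positive or negative) perfect cube.
Check small values of y:
  y = 0: RHS = 4 is not a perfect cube.
  y = 1: RHS = 13 is not a perfect cube.
  y = -1: RHS = -5 is not a perfect cube.
  y = 2: RHS = 76 is not a perfect cube.
  y = -2: RHS = -68 is not a perfect cube.
  y = 3: RHS = 247 is not a perfect cube.
  y = -3: RHS = -239 is not a perfect cube.
Continuing the search up to |y| = 50 finds no solutions either.
No (x, y) in the scanned range satisfies the equation.

No integer solutions with |y| ≤ 50.


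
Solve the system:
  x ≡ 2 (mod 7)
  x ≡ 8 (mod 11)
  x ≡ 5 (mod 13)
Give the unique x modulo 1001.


Moduli 7, 11, 13 are pairwise coprime; by CRT there is a unique solution modulo M = 7 · 11 · 13 = 1001.
Solve pairwise, accumulating the modulus:
  Start with x ≡ 2 (mod 7).
  Combine with x ≡ 8 (mod 11): since gcd(7, 11) = 1, we get a unique residue mod 77.
    Write x = 2 + 7·t and substitute into x ≡ 8 (mod 11): 7·t ≡ 8 − 2 = 6 (mod 11).
    The inverse of 7 mod 11 is 8 (since 7·8 = 56 = 5·11 + 1), so t ≡ 8·6 = 48 ≡ 4 (mod 11).
    Then x = 2 + 7·4 = 30, valid modulo lcm(7, 11) = 77: x ≡ 30 (mod 77).
  Combine with x ≡ 5 (mod 13): since gcd(77, 13) = 1, we get a unique residue mod 1001.
    Write x = 30 + 77·t and substitute into x ≡ 5 (mod 13): 77·t ≡ 5 − 30 = -25 (mod 13).
    Reduce coefficients mod 13: 12·t ≡ 1 (mod 13).
    The inverse of 12 mod 13 is 12 (since 12·12 = 144 = 11·13 + 1), so t ≡ 12·1 = 12 ≡ 12 (mod 13).
    Then x = 30 + 77·12 = 954, valid modulo lcm(77, 13) = 1001: x ≡ 954 (mod 1001).
Verify: 954 mod 7 = 2 ✓, 954 mod 11 = 8 ✓, 954 mod 13 = 5 ✓.

x ≡ 954 (mod 1001).


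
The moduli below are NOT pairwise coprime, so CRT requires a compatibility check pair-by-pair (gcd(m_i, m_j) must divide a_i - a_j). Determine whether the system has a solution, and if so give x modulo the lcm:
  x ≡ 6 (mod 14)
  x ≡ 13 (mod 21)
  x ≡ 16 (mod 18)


Moduli 14, 21, 18 are not pairwise coprime, so CRT works modulo lcm(m_i) when all pairwise compatibility conditions hold.
Pairwise compatibility: gcd(m_i, m_j) must divide a_i - a_j for every pair.
Merge one congruence at a time:
  Start: x ≡ 6 (mod 14).
  Combine with x ≡ 13 (mod 21): gcd(14, 21) = 7; 13 - 6 = 7, which IS divisible by 7, so compatible.
    Write x = 6 + 14·t and substitute into x ≡ 13 (mod 21): 14·t ≡ 13 − 6 = 7 (mod 21).
    Divide the congruence (and modulus) by g = 7: 2·t ≡ 1 (mod 3).
    The inverse of 2 mod 3 is 2 (since 2·2 = 4 = 1·3 + 1), so t ≡ 2·1 = 2 ≡ 2 (mod 3).
    Then x = 6 + 14·2 = 34, valid modulo lcm(14, 21) = 42: x ≡ 34 (mod 42).
  Combine with x ≡ 16 (mod 18): gcd(42, 18) = 6; 16 - 34 = -18, which IS divisible by 6, so compatible.
    Write x = 34 + 42·t and substitute into x ≡ 16 (mod 18): 42·t ≡ 16 − 34 = -18 (mod 18).
    Divide the congruence (and modulus) by g = 6: 7·t ≡ -3 (mod 3).
    Reduce coefficients mod 3: 1·t ≡ 0 (mod 3).
    So t ≡ 0 (mod 3).
    Then x = 34 + 42·0 = 34, valid modulo lcm(42, 18) = 126: x ≡ 34 (mod 126).
Verify: 34 mod 14 = 6, 34 mod 21 = 13, 34 mod 18 = 16.

x ≡ 34 (mod 126).


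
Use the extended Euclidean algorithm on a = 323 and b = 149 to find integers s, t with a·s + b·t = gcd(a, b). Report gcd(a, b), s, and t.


Euclidean algorithm on (323, 149) — divide until remainder is 0:
  323 = 2 · 149 + 25
  149 = 5 · 25 + 24
  25 = 1 · 24 + 1
  24 = 24 · 1 + 0
gcd(323, 149) = 1.
Track Bezout coefficients alongside the remainders: start with r₀ = 323 = a·1 + b·0 (s = 1, t = 0) and r₁ = 149 = a·0 + b·1 (s = 0, t = 1); each new remainder r_{k+1} = r_{k-1} − q_k·r_k inherits s_{k+1} = s_{k-1} − q_k·s_k, t_{k+1} = t_{k-1} − q_k·t_k, so r_k = a·s_k + b·t_k at every step:
  q = 2: r = 25, s = 1 − 2·0 = 1, t = 0 − 2·1 = -2  (check: 323·1 + 149·(-2) = 25)
  q = 5: r = 24, s = 0 − 5·1 = -5, t = 1 − 5·(-2) = 11  (check: 323·(-5) + 149·11 = 24)
  q = 1: r = 1, s = 1 − 1·(-5) = 6, t = -2 − 1·11 = -13  (check: 323·6 + 149·(-13) = 1)
The row with r = 1 (the gcd) gives the Bezout coefficients s = 6, t = -13.
Result: 323 · (6) + 149 · (-13) = 1.

gcd(323, 149) = 1; s = 6, t = -13 (check: 323·6 + 149·(-13) = 1).


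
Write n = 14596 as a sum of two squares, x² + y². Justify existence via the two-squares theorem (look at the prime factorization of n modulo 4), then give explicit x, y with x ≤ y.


Step 1: Factor n = 14596 = 2^2 · 41 · 89.
Step 2: Check the mod-4 condition on each prime factor: 2 = 2 (special); 41 ≡ 1 (mod 4), exponent 1; 89 ≡ 1 (mod 4), exponent 1.
All primes ≡ 3 (mod 4) appear to even exponent (or don't appear), so by the two-squares theorem n IS expressible as a sum of two squares.
Step 3: Build a representation. Group n = k² · m with k = 2 and m = 41 · 89 = 3649 (a product of primes ≡ 1 (mod 4)); a representation of m scales to one of n via (k·x)² + (k·y)² = k²(x² + y²). Each prime p ≡ 1 (mod 4) is itself a sum of two squares; find a² by testing p − a² for a perfect square:
  41: 41 − 1² = 40, 41 − 2² = 37, 41 − 3² = 32, 41 − 4² = 25 = 5² ⇒ 41 = 4² + 5².
  89: 89 − 1² = 88, 89 − 2² = 85, 89 − 3² = 80, 89 − 4² = 73, 89 − 5² = 64 = 8² ⇒ 89 = 5² + 8².
  Combine using the Brahmagupta–Fibonacci identity (a² + b²)(c² + d²) = (ac − bd)² + (ad + bc)² = (ac + bd)² + (ad − bc)²:
  41 · 89 = 3649: from (4² + 5²)(5² + 8²), take (4·5 − 5·8, 4·8 + 5·5) = (20 − 40, 32 + 25) = (-20, 57); dropping signs (only squares matter) gives (20, 57); check 20² + 57² = 400 + 3249 = 3649 ✓.
  Scale by k = 2: (2·20, 2·57) = (40, 114).
Step 4: Order so x ≤ y and verify: 40² + 114² = 1600 + 12996 = 14596 = n. ✓

n = 14596 = 40² + 114² (one valid representation with x ≤ y).


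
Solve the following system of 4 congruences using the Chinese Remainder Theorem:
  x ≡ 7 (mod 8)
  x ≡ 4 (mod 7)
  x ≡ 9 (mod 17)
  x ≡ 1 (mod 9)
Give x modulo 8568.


Product of moduli M = 8 · 7 · 17 · 9 = 8568.
Merge one congruence at a time:
  Start: x ≡ 7 (mod 8).
  Combine with x ≡ 4 (mod 7); new modulus lcm = 56.
    Write x = 7 + 8·t and substitute into x ≡ 4 (mod 7): 8·t ≡ 4 − 7 = -3 (mod 7).
    Reduce coefficients mod 7: 1·t ≡ 4 (mod 7).
    So t ≡ 4 (mod 7).
    Then x = 7 + 8·4 = 39, valid modulo lcm(8, 7) = 56: x ≡ 39 (mod 56).
  Combine with x ≡ 9 (mod 17); new modulus lcm = 952.
    Write x = 39 + 56·t and substitute into x ≡ 9 (mod 17): 56·t ≡ 9 − 39 = -30 (mod 17).
    Reduce coefficients mod 17: 5·t ≡ 4 (mod 17).
    The inverse of 5 mod 17 is 7 (since 5·7 = 35 = 2·17 + 1), so t ≡ 7·4 = 28 ≡ 11 (mod 17).
    Then x = 39 + 56·11 = 655, valid modulo lcm(56, 17) = 952: x ≡ 655 (mod 952).
  Combine with x ≡ 1 (mod 9); new modulus lcm = 8568.
    Write x = 655 + 952·t and substitute into x ≡ 1 (mod 9): 952·t ≡ 1 − 655 = -654 (mod 9).
    Reduce coefficients mod 9: 7·t ≡ 3 (mod 9).
    The inverse of 7 mod 9 is 4 (since 7·4 = 28 = 3·9 + 1), so t ≡ 4·3 = 12 ≡ 3 (mod 9).
    Then x = 655 + 952·3 = 3511, valid modulo lcm(952, 9) = 8568: x ≡ 3511 (mod 8568).
Verify against each original: 3511 mod 8 = 7, 3511 mod 7 = 4, 3511 mod 17 = 9, 3511 mod 9 = 1.

x ≡ 3511 (mod 8568).


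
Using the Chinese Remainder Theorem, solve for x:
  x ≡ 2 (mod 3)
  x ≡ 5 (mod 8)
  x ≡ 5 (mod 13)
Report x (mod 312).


Moduli 3, 8, 13 are pairwise coprime; by CRT there is a unique solution modulo M = 3 · 8 · 13 = 312.
Solve pairwise, accumulating the modulus:
  Start with x ≡ 2 (mod 3).
  Combine with x ≡ 5 (mod 8): since gcd(3, 8) = 1, we get a unique residue mod 24.
    Write x = 2 + 3·t and substitute into x ≡ 5 (mod 8): 3·t ≡ 5 − 2 = 3 (mod 8).
    The inverse of 3 mod 8 is 3 (since 3·3 = 9 = 1·8 + 1), so t ≡ 3·3 = 9 ≡ 1 (mod 8).
    Then x = 2 + 3·1 = 5, valid modulo lcm(3, 8) = 24: x ≡ 5 (mod 24).
  Combine with x ≡ 5 (mod 13): since gcd(24, 13) = 1, we get a unique residue mod 312.
    Write x = 5 + 24·t and substitute into x ≡ 5 (mod 13): 24·t ≡ 5 − 5 = 0 (mod 13).
    Reduce coefficients mod 13: 11·t ≡ 0 (mod 13).
    The inverse of 11 mod 13 is 6 (since 11·6 = 66 = 5·13 + 1), so t ≡ 6·0 = 0 ≡ 0 (mod 13).
    Then x = 5 + 24·0 = 5, valid modulo lcm(24, 13) = 312: x ≡ 5 (mod 312).
Verify: 5 mod 3 = 2 ✓, 5 mod 8 = 5 ✓, 5 mod 13 = 5 ✓.

x ≡ 5 (mod 312).
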